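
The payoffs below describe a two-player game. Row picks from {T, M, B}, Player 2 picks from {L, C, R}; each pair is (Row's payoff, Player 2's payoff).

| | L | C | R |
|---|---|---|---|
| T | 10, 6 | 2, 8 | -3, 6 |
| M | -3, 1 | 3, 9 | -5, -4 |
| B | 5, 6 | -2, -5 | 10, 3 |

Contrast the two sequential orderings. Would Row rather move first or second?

If Row leads: Player 2's best replies are T→C, M→C, B→L; Row's induced payoffs 2, 3, 5; outcome (B, L), payoffs (5, 6).
If Player 2 leads: Row's best replies are L→T, C→M, R→B; Player 2's induced payoffs 6, 9, 3; outcome (M, C), payoffs (3, 9).
Row gets 5 moving first and 3 moving second, so Row prefers to move first.

first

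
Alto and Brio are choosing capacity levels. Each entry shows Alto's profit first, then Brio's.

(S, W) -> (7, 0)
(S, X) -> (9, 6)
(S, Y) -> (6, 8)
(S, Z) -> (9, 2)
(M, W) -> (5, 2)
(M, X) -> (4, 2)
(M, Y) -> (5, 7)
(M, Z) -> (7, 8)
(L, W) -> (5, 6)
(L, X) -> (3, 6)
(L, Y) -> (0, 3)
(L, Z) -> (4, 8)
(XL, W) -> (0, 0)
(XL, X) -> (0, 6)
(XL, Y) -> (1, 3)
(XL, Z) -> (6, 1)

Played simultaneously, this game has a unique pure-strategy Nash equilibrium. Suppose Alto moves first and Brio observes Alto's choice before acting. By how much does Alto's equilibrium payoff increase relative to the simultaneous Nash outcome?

Backward induction with Alto moving first.
- S: BR = Y, leader payoff 6.
- M: BR = Z, leader payoff 7.
- L: BR = Z, leader payoff 4.
- XL: BR = X, leader payoff 0.
Maximizing over 6, 7, 4, 0, Alto chooses M. Subgame-perfect outcome: (M, Z) with payoffs (7, 8).
Under simultaneous play:
Alto's best replies: W→S; X→S; Y→S; Z→S.
Brio's best replies: S→Y; M→Z; L→Z; XL→X.
Only (S, Y) has each player best-responding; Nash payoffs (6, 8).
Alto's commitment gain: 7 − 6 = 1.

1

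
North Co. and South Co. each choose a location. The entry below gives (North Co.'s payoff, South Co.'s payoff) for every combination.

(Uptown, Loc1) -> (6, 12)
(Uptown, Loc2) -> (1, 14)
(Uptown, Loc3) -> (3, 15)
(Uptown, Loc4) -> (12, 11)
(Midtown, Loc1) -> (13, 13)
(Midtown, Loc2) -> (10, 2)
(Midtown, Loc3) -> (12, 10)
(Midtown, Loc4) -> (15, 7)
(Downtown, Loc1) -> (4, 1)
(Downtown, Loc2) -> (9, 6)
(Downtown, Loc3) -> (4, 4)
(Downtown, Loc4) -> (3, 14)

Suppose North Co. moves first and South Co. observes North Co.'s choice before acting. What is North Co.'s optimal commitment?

Solve by backward induction (North Co. leads).
- Uptown → South Co. plays Loc3 (best of 12, 14, 15, 11); North Co. gets 3.
- Midtown → South Co. plays Loc1 (best of 13, 2, 10, 7); North Co. gets 13.
- Downtown → South Co. plays Loc4 (best of 1, 6, 4, 14); North Co. gets 3.
Among 3, 13, 3, the best is 13 at Midtown. Subgame-perfect outcome: (Midtown, Loc1) with payoffs (13, 13).

Midtown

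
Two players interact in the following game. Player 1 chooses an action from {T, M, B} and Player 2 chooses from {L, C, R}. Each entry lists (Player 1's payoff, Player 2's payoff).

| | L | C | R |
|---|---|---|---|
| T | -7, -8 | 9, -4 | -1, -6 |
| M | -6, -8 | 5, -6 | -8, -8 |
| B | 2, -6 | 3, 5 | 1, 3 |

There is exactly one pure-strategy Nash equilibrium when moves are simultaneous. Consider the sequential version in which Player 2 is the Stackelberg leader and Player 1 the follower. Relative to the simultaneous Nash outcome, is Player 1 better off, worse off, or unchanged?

worse off

Player 1 best-responds to each possible Player 2 move:
- L → Player 1 plays B (best of -7, -6, 2); Player 2 gets -6.
- C → Player 1 plays T (best of 9, 5, 3); Player 2 gets -4.
- R → Player 1 plays B (best of -1, -8, 1); Player 2 gets 3.
Player 2's induced payoffs are -6, -4, 3, so Player 2 commits to R. Subgame-perfect outcome: (B, R) with payoffs (1, 3).
For the simultaneous game, intersect best replies.
Player 1's best replies: L→B; C→T; R→B.
Player 2's best replies: T→C; M→C; B→C.
Only (T, C) has each player best-responding; Nash payoffs (9, -4).
Player 1 earns 1 sequentially versus 9 at the Nash outcome: worse off.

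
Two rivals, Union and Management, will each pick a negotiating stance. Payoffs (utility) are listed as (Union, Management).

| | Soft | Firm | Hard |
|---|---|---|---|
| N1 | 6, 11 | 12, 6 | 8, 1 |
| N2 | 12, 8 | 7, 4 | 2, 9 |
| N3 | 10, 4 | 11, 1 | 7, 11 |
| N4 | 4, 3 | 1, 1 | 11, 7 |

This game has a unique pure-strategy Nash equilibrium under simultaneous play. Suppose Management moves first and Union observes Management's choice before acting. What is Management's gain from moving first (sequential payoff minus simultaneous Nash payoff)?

1

Union best-responds to each possible Management move:
- Soft: Union compares 6, 12, 10, 4 and picks N2; Management would get 8.
- Firm: Union compares 12, 7, 11, 1 and picks N1; Management would get 6.
- Hard: Union compares 8, 2, 7, 11 and picks N4; Management would get 7.
Maximizing over 8, 6, 7, Management chooses Soft. Subgame-perfect outcome: (N2, Soft) with payoffs (12, 8).
For the simultaneous game, intersect best replies.
Union's best replies: Soft→N2; Firm→N1; Hard→N4.
Management's best replies: N1→Soft; N2→Hard; N3→Hard; N4→Hard.
Only (N4, Hard) has each player best-responding; Nash payoffs (11, 7).
Management's commitment gain: 8 − 7 = 1.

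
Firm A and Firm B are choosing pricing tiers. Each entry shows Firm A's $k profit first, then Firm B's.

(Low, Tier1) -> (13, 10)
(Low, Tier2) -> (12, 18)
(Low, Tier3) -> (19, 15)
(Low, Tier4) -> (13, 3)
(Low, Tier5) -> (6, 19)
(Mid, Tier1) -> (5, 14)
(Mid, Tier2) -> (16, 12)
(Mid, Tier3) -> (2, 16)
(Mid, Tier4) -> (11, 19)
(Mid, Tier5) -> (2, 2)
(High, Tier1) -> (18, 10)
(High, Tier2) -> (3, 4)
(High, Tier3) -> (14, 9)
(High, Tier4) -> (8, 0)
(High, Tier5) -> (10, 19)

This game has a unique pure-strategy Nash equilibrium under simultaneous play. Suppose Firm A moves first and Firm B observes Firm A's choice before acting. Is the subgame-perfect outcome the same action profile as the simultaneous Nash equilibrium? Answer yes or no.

Backward induction with Firm A moving first.
- Low: Firm B compares 10, 18, 15, 3, 19 and picks Tier5; Firm A would get 6.
- Mid: Firm B compares 14, 12, 16, 19, 2 and picks Tier4; Firm A would get 11.
- High: Firm B compares 10, 4, 9, 0, 19 and picks Tier5; Firm A would get 10.
Maximizing over 6, 11, 10, Firm A chooses Mid. Subgame-perfect outcome: (Mid, Tier4) with payoffs (11, 19).
Under simultaneous play:
Firm A's best replies: Tier1→High; Tier2→Mid; Tier3→Low; Tier4→Low; Tier5→High.
Firm B's best replies: Low→Tier5; Mid→Tier4; High→Tier5.
Only (High, Tier5) has each player best-responding; Nash payoffs (10, 19).
Sequential outcome (Mid, Tier4) differs from the Nash profile (High, Tier5).

no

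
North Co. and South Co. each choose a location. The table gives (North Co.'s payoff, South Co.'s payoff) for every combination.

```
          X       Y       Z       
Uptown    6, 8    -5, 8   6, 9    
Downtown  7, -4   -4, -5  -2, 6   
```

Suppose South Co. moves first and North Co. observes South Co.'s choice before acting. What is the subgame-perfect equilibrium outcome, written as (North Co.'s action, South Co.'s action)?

(Uptown, Z)

Solve by backward induction (South Co. leads).
- X: BR = Downtown, leader payoff -4.
- Y: BR = Downtown, leader payoff -5.
- Z: BR = Uptown, leader payoff 9.
South Co.'s induced payoffs are -4, -5, 9, so South Co. commits to Z. Subgame-perfect outcome: (Uptown, Z) with payoffs (6, 9).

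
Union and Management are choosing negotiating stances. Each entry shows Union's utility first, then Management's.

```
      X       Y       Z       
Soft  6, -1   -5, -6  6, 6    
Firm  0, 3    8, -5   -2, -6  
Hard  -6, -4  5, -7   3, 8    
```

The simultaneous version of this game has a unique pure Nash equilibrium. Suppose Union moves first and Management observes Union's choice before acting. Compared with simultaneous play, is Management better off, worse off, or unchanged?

unchanged

Management best-responds to each possible Union move:
- Soft: BR = Z, leader payoff 6.
- Firm: BR = X, leader payoff 0.
- Hard: BR = Z, leader payoff 3.
Union's induced payoffs are 6, 0, 3, so Union commits to Soft. Subgame-perfect outcome: (Soft, Z) with payoffs (6, 6).
Under simultaneous play:
Union's best replies: X→Soft; Y→Firm; Z→Soft.
Management's best replies: Soft→Z; Firm→X; Hard→Z.
Only (Soft, Z) has each player best-responding; Nash payoffs (6, 6).
Management earns 6 sequentially versus 6 at the Nash outcome: unchanged.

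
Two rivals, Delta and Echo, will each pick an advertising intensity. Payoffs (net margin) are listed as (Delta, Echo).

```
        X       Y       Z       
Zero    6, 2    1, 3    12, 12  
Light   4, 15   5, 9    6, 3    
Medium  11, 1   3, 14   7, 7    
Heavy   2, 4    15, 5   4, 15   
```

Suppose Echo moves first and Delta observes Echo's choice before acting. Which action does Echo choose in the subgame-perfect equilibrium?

Z

Delta best-responds to each possible Echo move:
- X → Delta plays Medium (best of 6, 4, 11, 2); Echo gets 1.
- Y → Delta plays Heavy (best of 1, 5, 3, 15); Echo gets 5.
- Z → Delta plays Zero (best of 12, 6, 7, 4); Echo gets 12.
Maximizing over 1, 5, 12, Echo chooses Z. Subgame-perfect outcome: (Zero, Z) with payoffs (12, 12).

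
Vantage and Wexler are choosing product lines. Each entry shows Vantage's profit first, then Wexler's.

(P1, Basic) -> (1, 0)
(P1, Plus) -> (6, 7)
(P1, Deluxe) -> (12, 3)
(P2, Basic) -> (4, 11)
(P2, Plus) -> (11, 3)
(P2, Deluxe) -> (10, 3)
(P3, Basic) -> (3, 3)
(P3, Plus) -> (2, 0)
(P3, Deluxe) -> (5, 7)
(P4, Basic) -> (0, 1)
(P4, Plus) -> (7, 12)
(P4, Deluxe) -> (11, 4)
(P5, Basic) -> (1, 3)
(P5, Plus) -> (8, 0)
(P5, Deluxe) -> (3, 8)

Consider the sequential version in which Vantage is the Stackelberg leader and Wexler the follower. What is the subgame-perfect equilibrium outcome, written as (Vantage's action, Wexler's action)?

(P4, Plus)

Solve by backward induction (Vantage leads).
- P1: Wexler compares 0, 7, 3 and picks Plus; Vantage would get 6.
- P2: Wexler compares 11, 3, 3 and picks Basic; Vantage would get 4.
- P3: Wexler compares 3, 0, 7 and picks Deluxe; Vantage would get 5.
- P4: Wexler compares 1, 12, 4 and picks Plus; Vantage would get 7.
- P5: Wexler compares 3, 0, 8 and picks Deluxe; Vantage would get 3.
Vantage's induced payoffs are 6, 4, 5, 7, 3, so Vantage commits to P4. Subgame-perfect outcome: (P4, Plus) with payoffs (7, 12).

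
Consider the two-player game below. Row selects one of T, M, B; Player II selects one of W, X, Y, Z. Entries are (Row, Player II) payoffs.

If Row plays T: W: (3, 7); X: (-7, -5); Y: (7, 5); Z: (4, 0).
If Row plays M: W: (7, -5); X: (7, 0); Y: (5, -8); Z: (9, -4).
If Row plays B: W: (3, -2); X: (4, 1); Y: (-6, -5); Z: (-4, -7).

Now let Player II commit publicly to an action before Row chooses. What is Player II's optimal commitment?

Backward induction with Player II moving first.
- W → Row plays M (best of 3, 7, 3); Player II gets -5.
- X → Row plays M (best of -7, 7, 4); Player II gets 0.
- Y → Row plays T (best of 7, 5, -6); Player II gets 5.
- Z → Row plays M (best of 4, 9, -4); Player II gets -4.
Maximizing over -5, 0, 5, -4, Player II chooses Y. Subgame-perfect outcome: (T, Y) with payoffs (7, 5).

Y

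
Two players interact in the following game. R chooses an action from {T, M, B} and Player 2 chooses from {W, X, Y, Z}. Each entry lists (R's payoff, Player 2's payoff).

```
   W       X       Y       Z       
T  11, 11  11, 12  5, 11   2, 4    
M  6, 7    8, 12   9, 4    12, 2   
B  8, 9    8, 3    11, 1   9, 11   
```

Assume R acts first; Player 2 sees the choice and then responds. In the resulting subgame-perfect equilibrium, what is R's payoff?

Player 2 best-responds to each possible R move:
- T: BR = X, leader payoff 11.
- M: BR = X, leader payoff 8.
- B: BR = Z, leader payoff 9.
Maximizing over 11, 8, 9, R chooses T. Subgame-perfect outcome: (T, X) with payoffs (11, 12).

11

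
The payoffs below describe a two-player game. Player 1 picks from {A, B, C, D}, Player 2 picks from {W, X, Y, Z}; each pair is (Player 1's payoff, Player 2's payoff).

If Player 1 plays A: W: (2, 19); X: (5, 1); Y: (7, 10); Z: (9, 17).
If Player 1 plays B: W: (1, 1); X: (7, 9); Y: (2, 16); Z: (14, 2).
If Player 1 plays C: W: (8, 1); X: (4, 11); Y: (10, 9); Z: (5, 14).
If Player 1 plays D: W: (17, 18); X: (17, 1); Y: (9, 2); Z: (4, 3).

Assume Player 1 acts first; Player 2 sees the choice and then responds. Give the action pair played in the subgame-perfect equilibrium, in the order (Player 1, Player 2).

Backward induction with Player 1 moving first.
- A: BR = W, leader payoff 2.
- B: BR = Y, leader payoff 2.
- C: BR = Z, leader payoff 5.
- D: BR = W, leader payoff 17.
Maximizing over 2, 2, 5, 17, Player 1 chooses D. Subgame-perfect outcome: (D, W) with payoffs (17, 18).

(D, W)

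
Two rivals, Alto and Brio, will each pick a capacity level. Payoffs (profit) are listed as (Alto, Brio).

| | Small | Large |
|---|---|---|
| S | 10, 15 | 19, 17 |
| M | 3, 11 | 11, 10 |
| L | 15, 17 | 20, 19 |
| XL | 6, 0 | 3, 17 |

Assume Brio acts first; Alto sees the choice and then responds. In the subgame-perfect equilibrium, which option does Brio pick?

Large

Work backward from Alto's decision.
- Small: Alto compares 10, 3, 15, 6 and picks L; Brio would get 17.
- Large: Alto compares 19, 11, 20, 3 and picks L; Brio would get 19.
Brio's induced payoffs are 17, 19, so Brio commits to Large. Subgame-perfect outcome: (L, Large) with payoffs (20, 19).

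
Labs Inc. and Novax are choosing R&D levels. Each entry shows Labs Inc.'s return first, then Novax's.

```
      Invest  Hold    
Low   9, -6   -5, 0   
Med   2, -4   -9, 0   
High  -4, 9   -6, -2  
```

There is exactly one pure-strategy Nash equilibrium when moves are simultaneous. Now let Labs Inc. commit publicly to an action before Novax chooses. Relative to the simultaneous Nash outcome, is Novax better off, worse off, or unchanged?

better off

Work backward from Novax's decision.
- Low: Novax compares -6, 0 and picks Hold; Labs Inc. would get -5.
- Med: Novax compares -4, 0 and picks Hold; Labs Inc. would get -9.
- High: Novax compares 9, -2 and picks Invest; Labs Inc. would get -4.
Among -5, -9, -4, the best is -4 at High. Subgame-perfect outcome: (High, Invest) with payoffs (-4, 9).
Under simultaneous play:
Labs Inc.'s best replies: Invest→Low; Hold→Low.
Novax's best replies: Low→Hold; Med→Hold; High→Invest.
Only (Low, Hold) has each player best-responding; Nash payoffs (-5, 0).
Novax earns 9 sequentially versus 0 at the Nash outcome: better off.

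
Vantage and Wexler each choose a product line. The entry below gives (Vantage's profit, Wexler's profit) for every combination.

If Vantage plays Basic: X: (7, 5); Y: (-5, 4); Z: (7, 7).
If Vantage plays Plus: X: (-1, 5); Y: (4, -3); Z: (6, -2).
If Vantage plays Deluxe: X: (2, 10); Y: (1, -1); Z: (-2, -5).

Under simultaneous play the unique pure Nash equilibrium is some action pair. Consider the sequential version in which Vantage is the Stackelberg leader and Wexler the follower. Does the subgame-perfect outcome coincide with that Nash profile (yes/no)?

Backward induction with Vantage moving first.
- Basic: Wexler compares 5, 4, 7 and picks Z; Vantage would get 7.
- Plus: Wexler compares 5, -3, -2 and picks X; Vantage would get -1.
- Deluxe: Wexler compares 10, -1, -5 and picks X; Vantage would get 2.
Maximizing over 7, -1, 2, Vantage chooses Basic. Subgame-perfect outcome: (Basic, Z) with payoffs (7, 7).
Now find the simultaneous Nash equilibrium.
Vantage's best replies: X→Basic; Y→Plus; Z→Basic.
Wexler's best replies: Basic→Z; Plus→X; Deluxe→X.
Only (Basic, Z) has each player best-responding; Nash payoffs (7, 7).
Sequential outcome (Basic, Z) coincides with the Nash profile (Basic, Z).

yes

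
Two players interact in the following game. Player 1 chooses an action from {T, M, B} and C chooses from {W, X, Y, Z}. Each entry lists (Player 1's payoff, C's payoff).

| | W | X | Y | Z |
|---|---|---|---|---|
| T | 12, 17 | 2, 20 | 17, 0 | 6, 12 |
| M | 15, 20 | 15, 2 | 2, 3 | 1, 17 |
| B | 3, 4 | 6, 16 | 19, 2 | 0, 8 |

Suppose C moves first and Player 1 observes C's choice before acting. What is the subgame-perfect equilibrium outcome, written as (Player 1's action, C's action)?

Backward induction with C moving first.
- W: Player 1 compares 12, 15, 3 and picks M; C would get 20.
- X: Player 1 compares 2, 15, 6 and picks M; C would get 2.
- Y: Player 1 compares 17, 2, 19 and picks B; C would get 2.
- Z: Player 1 compares 6, 1, 0 and picks T; C would get 12.
C's induced payoffs are 20, 2, 2, 12, so C commits to W. Subgame-perfect outcome: (M, W) with payoffs (15, 20).

(M, W)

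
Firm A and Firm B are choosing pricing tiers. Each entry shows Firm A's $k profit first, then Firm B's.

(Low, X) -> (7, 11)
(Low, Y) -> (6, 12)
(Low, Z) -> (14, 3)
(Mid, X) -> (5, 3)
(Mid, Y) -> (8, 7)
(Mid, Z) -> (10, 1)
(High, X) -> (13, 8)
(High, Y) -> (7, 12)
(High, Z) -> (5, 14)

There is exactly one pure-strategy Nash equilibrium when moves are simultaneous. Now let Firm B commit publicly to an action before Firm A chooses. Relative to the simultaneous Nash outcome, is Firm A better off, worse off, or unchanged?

Solve by backward induction (Firm B leads).
- X: Firm A compares 7, 5, 13 and picks High; Firm B would get 8.
- Y: Firm A compares 6, 8, 7 and picks Mid; Firm B would get 7.
- Z: Firm A compares 14, 10, 5 and picks Low; Firm B would get 3.
Maximizing over 8, 7, 3, Firm B chooses X. Subgame-perfect outcome: (High, X) with payoffs (13, 8).
Under simultaneous play:
Firm A's best replies: X→High; Y→Mid; Z→Low.
Firm B's best replies: Low→Y; Mid→Y; High→Z.
The unique mutual best reply is (Mid, Y), giving (8, 7).
Firm A earns 13 sequentially versus 8 at the Nash outcome: better off.

better off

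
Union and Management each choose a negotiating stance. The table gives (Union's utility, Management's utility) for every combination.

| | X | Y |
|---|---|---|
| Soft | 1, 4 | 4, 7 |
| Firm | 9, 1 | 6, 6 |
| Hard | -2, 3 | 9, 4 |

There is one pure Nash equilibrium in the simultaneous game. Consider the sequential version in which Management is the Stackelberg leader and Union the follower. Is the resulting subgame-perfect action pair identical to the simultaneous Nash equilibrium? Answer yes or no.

yes

Work backward from Union's decision.
- X: Union compares 1, 9, -2 and picks Firm; Management would get 1.
- Y: Union compares 4, 6, 9 and picks Hard; Management would get 4.
Maximizing over 1, 4, Management chooses Y. Subgame-perfect outcome: (Hard, Y) with payoffs (9, 4).
For the simultaneous game, intersect best replies.
Union's best replies: X→Firm; Y→Hard.
Management's best replies: Soft→Y; Firm→Y; Hard→Y.
Only (Hard, Y) has each player best-responding; Nash payoffs (9, 4).
Sequential outcome (Hard, Y) coincides with the Nash profile (Hard, Y).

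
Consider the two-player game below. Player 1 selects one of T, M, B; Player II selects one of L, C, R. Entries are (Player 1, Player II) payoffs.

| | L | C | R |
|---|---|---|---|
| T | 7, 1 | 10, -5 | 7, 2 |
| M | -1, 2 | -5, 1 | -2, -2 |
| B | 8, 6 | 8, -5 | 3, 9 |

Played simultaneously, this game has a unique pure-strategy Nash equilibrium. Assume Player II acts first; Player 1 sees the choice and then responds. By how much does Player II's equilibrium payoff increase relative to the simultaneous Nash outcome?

Backward induction with Player II moving first.
- L: BR = B, leader payoff 6.
- C: BR = T, leader payoff -5.
- R: BR = T, leader payoff 2.
Player II's induced payoffs are 6, -5, 2, so Player II commits to L. Subgame-perfect outcome: (B, L) with payoffs (8, 6).
Now find the simultaneous Nash equilibrium.
Player 1's best replies: L→B; C→T; R→T.
Player II's best replies: T→R; M→L; B→R.
Only (T, R) has each player best-responding; Nash payoffs (7, 2).
Player II's commitment gain: 6 − 2 = 4.

4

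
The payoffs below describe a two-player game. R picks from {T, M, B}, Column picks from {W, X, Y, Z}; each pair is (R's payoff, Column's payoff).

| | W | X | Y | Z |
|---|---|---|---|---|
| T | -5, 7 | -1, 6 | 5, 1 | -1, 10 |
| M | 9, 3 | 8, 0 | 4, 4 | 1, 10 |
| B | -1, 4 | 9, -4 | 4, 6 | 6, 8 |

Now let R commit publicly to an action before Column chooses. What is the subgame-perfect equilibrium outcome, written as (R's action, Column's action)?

Work backward from Column's decision.
- T → Column plays Z (best of 7, 6, 1, 10); R gets -1.
- M → Column plays Z (best of 3, 0, 4, 10); R gets 1.
- B → Column plays Z (best of 4, -4, 6, 8); R gets 6.
Among -1, 1, 6, the best is 6 at B. Subgame-perfect outcome: (B, Z) with payoffs (6, 8).

(B, Z)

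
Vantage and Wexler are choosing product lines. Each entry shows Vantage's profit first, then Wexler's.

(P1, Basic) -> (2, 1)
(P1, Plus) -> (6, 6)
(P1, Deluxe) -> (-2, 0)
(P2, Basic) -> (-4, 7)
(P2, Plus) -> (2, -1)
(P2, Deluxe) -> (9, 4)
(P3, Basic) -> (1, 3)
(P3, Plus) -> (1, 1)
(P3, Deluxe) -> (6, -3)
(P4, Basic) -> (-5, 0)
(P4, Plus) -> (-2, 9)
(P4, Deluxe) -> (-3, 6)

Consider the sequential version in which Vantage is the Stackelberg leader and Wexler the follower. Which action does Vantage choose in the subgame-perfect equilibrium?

Work backward from Wexler's decision.
- P1: Wexler compares 1, 6, 0 and picks Plus; Vantage would get 6.
- P2: Wexler compares 7, -1, 4 and picks Basic; Vantage would get -4.
- P3: Wexler compares 3, 1, -3 and picks Basic; Vantage would get 1.
- P4: Wexler compares 0, 9, 6 and picks Plus; Vantage would get -2.
Among 6, -4, 1, -2, the best is 6 at P1. Subgame-perfect outcome: (P1, Plus) with payoffs (6, 6).

P1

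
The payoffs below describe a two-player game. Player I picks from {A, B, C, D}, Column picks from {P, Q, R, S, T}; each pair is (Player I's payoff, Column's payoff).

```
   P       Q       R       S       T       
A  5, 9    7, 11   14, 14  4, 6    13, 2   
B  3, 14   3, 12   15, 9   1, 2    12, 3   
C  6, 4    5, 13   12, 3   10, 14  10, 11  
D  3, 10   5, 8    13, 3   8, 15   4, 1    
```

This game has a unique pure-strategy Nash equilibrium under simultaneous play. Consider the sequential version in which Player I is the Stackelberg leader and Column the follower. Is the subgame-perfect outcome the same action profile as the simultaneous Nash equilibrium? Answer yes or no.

Column best-responds to each possible Player I move:
- A: BR = R, leader payoff 14.
- B: BR = P, leader payoff 3.
- C: BR = S, leader payoff 10.
- D: BR = S, leader payoff 8.
Player I's induced payoffs are 14, 3, 10, 8, so Player I commits to A. Subgame-perfect outcome: (A, R) with payoffs (14, 14).
Now find the simultaneous Nash equilibrium.
Player I's best replies: P→C; Q→A; R→B; S→C; T→A.
Column's best replies: A→R; B→P; C→S; D→S.
Only (C, S) has each player best-responding; Nash payoffs (10, 14).
Sequential outcome (A, R) differs from the Nash profile (C, S).

no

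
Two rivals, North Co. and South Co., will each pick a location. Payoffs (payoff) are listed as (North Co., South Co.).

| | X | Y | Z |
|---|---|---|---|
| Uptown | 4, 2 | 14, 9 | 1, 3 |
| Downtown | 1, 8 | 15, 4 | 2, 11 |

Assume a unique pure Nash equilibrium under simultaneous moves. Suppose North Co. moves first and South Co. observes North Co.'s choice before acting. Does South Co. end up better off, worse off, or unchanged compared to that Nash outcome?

worse off

Work backward from South Co.'s decision.
- Uptown: South Co. compares 2, 9, 3 and picks Y; North Co. would get 14.
- Downtown: South Co. compares 8, 4, 11 and picks Z; North Co. would get 2.
North Co.'s induced payoffs are 14, 2, so North Co. commits to Uptown. Subgame-perfect outcome: (Uptown, Y) with payoffs (14, 9).
Under simultaneous play:
North Co.'s best replies: X→Uptown; Y→Downtown; Z→Downtown.
South Co.'s best replies: Uptown→Y; Downtown→Z.
Only (Downtown, Z) has each player best-responding; Nash payoffs (2, 11).
South Co. earns 9 sequentially versus 11 at the Nash outcome: worse off.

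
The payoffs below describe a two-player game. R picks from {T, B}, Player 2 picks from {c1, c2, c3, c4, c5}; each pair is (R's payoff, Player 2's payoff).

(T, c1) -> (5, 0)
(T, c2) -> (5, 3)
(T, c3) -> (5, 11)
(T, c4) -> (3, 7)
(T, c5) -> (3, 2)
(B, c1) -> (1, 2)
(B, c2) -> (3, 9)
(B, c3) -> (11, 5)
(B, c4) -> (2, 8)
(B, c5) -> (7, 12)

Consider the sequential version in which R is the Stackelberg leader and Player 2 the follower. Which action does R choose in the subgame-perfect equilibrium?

Work backward from Player 2's decision.
- T → Player 2 plays c3 (best of 0, 3, 11, 7, 2); R gets 5.
- B → Player 2 plays c5 (best of 2, 9, 5, 8, 12); R gets 7.
Among 5, 7, the best is 7 at B. Subgame-perfect outcome: (B, c5) with payoffs (7, 12).

B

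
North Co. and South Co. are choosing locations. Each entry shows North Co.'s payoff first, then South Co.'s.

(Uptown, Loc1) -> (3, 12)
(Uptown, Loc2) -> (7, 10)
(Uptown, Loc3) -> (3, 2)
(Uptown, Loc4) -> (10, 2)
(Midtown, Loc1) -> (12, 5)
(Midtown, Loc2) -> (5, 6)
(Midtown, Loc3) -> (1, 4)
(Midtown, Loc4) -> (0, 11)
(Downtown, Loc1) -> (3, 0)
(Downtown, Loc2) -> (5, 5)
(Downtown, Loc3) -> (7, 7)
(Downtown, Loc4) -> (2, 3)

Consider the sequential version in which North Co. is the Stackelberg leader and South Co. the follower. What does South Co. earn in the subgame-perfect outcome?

South Co. best-responds to each possible North Co. move:
- Uptown → South Co. plays Loc1 (best of 12, 10, 2, 2); North Co. gets 3.
- Midtown → South Co. plays Loc4 (best of 5, 6, 4, 11); North Co. gets 0.
- Downtown → South Co. plays Loc3 (best of 0, 5, 7, 3); North Co. gets 7.
North Co.'s induced payoffs are 3, 0, 7, so North Co. commits to Downtown. Subgame-perfect outcome: (Downtown, Loc3) with payoffs (7, 7).

7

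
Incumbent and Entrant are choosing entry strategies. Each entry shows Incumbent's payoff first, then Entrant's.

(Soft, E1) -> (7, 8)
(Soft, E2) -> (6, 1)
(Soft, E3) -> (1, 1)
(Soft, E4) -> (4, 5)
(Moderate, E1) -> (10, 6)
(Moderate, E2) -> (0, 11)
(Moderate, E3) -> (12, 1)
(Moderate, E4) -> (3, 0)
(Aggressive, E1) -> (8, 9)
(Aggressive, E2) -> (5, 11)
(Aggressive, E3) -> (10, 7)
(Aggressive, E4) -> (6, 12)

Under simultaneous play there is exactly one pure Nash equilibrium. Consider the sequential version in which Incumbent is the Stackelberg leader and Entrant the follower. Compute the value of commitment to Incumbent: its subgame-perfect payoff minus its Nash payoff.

Backward induction with Incumbent moving first.
- Soft → Entrant plays E1 (best of 8, 1, 1, 5); Incumbent gets 7.
- Moderate → Entrant plays E2 (best of 6, 11, 1, 0); Incumbent gets 0.
- Aggressive → Entrant plays E4 (best of 9, 11, 7, 12); Incumbent gets 6.
Incumbent's induced payoffs are 7, 0, 6, so Incumbent commits to Soft. Subgame-perfect outcome: (Soft, E1) with payoffs (7, 8).
For the simultaneous game, intersect best replies.
Incumbent's best replies: E1→Moderate; E2→Soft; E3→Moderate; E4→Aggressive.
Entrant's best replies: Soft→E1; Moderate→E2; Aggressive→E4.
Only (Aggressive, E4) has each player best-responding; Nash payoffs (6, 12).
Incumbent's commitment gain: 7 − 6 = 1.

1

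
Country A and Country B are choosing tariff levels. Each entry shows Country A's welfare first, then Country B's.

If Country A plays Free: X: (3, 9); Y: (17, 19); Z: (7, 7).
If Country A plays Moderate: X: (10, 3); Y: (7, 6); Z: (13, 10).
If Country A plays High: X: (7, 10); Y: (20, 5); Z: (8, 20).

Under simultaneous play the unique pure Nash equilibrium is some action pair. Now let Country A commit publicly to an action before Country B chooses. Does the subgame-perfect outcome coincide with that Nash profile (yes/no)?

Work backward from Country B's decision.
- Free → Country B plays Y (best of 9, 19, 7); Country A gets 17.
- Moderate → Country B plays Z (best of 3, 6, 10); Country A gets 13.
- High → Country B plays Z (best of 10, 5, 20); Country A gets 8.
Maximizing over 17, 13, 8, Country A chooses Free. Subgame-perfect outcome: (Free, Y) with payoffs (17, 19).
Under simultaneous play:
Country A's best replies: X→Moderate; Y→High; Z→Moderate.
Country B's best replies: Free→Y; Moderate→Z; High→Z.
Only (Moderate, Z) has each player best-responding; Nash payoffs (13, 10).
Sequential outcome (Free, Y) differs from the Nash profile (Moderate, Z).

no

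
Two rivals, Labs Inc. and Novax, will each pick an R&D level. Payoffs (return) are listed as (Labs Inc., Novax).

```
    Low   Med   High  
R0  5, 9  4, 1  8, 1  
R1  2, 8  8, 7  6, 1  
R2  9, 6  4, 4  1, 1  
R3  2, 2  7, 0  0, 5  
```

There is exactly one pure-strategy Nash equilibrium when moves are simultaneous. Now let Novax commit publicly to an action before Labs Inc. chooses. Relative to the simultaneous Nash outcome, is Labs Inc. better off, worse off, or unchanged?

worse off

Work backward from Labs Inc.'s decision.
- Low: BR = R2, leader payoff 6.
- Med: BR = R1, leader payoff 7.
- High: BR = R0, leader payoff 1.
Novax's induced payoffs are 6, 7, 1, so Novax commits to Med. Subgame-perfect outcome: (R1, Med) with payoffs (8, 7).
Under simultaneous play:
Labs Inc.'s best replies: Low→R2; Med→R1; High→R0.
Novax's best replies: R0→Low; R1→Low; R2→Low; R3→High.
The unique mutual best reply is (R2, Low), giving (9, 6).
Labs Inc. earns 8 sequentially versus 9 at the Nash outcome: worse off.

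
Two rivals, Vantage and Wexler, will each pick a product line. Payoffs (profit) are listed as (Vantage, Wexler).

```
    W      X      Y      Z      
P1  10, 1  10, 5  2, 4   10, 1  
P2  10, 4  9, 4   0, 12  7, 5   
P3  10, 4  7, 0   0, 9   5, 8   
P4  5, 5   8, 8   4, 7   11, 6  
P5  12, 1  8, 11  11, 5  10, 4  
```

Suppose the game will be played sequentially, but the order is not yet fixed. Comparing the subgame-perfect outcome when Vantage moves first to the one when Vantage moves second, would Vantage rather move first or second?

If Vantage leads: Wexler's best replies are P1→X, P2→Y, P3→Y, P4→X, P5→X; Vantage's induced payoffs 10, 0, 0, 8, 8; outcome (P1, X), payoffs (10, 5).
If Wexler leads: Vantage's best replies are W→P5, X→P1, Y→P5, Z→P4; Wexler's induced payoffs 1, 5, 5, 6; outcome (P4, Z), payoffs (11, 6).
Vantage gets 10 moving first and 11 moving second, so Vantage prefers to move second.

second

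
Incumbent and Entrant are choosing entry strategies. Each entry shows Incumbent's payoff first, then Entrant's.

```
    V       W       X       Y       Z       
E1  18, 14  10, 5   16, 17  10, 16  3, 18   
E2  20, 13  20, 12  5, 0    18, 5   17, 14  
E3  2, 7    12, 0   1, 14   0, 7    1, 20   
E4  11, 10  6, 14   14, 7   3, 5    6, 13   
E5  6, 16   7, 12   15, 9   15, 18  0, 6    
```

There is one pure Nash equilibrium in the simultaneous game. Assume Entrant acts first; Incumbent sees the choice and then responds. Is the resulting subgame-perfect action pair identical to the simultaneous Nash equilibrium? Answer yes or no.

Incumbent best-responds to each possible Entrant move:
- V: BR = E2, leader payoff 13.
- W: BR = E2, leader payoff 12.
- X: BR = E1, leader payoff 17.
- Y: BR = E2, leader payoff 5.
- Z: BR = E2, leader payoff 14.
Entrant's induced payoffs are 13, 12, 17, 5, 14, so Entrant commits to X. Subgame-perfect outcome: (E1, X) with payoffs (16, 17).
For the simultaneous game, intersect best replies.
Incumbent's best replies: V→E2; W→E2; X→E1; Y→E2; Z→E2.
Entrant's best replies: E1→Z; E2→Z; E3→Z; E4→W; E5→Y.
The unique mutual best reply is (E2, Z), giving (17, 14).
Sequential outcome (E1, X) differs from the Nash profile (E2, Z).

no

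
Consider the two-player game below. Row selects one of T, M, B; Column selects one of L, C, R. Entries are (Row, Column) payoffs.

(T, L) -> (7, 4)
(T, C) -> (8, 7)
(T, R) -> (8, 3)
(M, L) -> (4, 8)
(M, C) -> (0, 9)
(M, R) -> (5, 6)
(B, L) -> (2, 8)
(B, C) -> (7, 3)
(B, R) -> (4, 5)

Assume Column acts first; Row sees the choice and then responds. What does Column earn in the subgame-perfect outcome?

Solve by backward induction (Column leads).
- L: Row compares 7, 4, 2 and picks T; Column would get 4.
- C: Row compares 8, 0, 7 and picks T; Column would get 7.
- R: Row compares 8, 5, 4 and picks T; Column would get 3.
Column's induced payoffs are 4, 7, 3, so Column commits to C. Subgame-perfect outcome: (T, C) with payoffs (8, 7).

7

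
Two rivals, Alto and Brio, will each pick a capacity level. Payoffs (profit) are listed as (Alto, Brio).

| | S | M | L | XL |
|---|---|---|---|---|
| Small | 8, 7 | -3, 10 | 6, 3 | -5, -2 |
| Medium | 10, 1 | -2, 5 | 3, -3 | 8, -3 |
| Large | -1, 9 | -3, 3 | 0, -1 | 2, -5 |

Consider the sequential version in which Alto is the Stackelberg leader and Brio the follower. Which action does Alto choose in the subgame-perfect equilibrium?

Backward induction with Alto moving first.
- Small: BR = M, leader payoff -3.
- Medium: BR = M, leader payoff -2.
- Large: BR = S, leader payoff -1.
Maximizing over -3, -2, -1, Alto chooses Large. Subgame-perfect outcome: (Large, S) with payoffs (-1, 9).

Large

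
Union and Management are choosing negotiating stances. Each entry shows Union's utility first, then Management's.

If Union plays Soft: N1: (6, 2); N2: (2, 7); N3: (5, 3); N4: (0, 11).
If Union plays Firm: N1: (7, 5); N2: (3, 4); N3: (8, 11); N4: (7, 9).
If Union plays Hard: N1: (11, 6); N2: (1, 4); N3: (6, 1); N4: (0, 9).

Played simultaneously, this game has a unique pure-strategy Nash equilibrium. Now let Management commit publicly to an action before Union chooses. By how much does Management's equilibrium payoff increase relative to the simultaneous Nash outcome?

Union best-responds to each possible Management move:
- N1: BR = Hard, leader payoff 6.
- N2: BR = Firm, leader payoff 4.
- N3: BR = Firm, leader payoff 11.
- N4: BR = Firm, leader payoff 9.
Among 6, 4, 11, 9, the best is 11 at N3. Subgame-perfect outcome: (Firm, N3) with payoffs (8, 11).
Now find the simultaneous Nash equilibrium.
Union's best replies: N1→Hard; N2→Firm; N3→Firm; N4→Firm.
Management's best replies: Soft→N4; Firm→N3; Hard→N4.
The unique mutual best reply is (Firm, N3), giving (8, 11).
Management's commitment gain: 11 − 11 = 0.

0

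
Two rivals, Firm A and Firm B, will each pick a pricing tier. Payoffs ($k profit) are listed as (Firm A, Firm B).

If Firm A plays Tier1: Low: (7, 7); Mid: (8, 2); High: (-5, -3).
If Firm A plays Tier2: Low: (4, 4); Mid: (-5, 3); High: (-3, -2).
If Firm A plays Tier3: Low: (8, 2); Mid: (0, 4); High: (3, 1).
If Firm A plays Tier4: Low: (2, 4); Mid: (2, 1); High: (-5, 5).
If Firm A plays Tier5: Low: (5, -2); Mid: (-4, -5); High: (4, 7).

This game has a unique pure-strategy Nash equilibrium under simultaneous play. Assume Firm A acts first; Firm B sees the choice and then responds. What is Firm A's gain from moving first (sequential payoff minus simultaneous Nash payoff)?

3

Backward induction with Firm A moving first.
- Tier1 → Firm B plays Low (best of 7, 2, -3); Firm A gets 7.
- Tier2 → Firm B plays Low (best of 4, 3, -2); Firm A gets 4.
- Tier3 → Firm B plays Mid (best of 2, 4, 1); Firm A gets 0.
- Tier4 → Firm B plays High (best of 4, 1, 5); Firm A gets -5.
- Tier5 → Firm B plays High (best of -2, -5, 7); Firm A gets 4.
Maximizing over 7, 4, 0, -5, 4, Firm A chooses Tier1. Subgame-perfect outcome: (Tier1, Low) with payoffs (7, 7).
Under simultaneous play:
Firm A's best replies: Low→Tier3; Mid→Tier1; High→Tier5.
Firm B's best replies: Tier1→Low; Tier2→Low; Tier3→Mid; Tier4→High; Tier5→High.
The unique mutual best reply is (Tier5, High), giving (4, 7).
Firm A's commitment gain: 7 − 4 = 3.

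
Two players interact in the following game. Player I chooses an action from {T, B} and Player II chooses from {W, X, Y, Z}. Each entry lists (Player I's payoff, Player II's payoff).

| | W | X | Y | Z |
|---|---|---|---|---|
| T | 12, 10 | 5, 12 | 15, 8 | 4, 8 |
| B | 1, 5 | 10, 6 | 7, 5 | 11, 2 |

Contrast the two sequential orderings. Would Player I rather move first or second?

second

If Player I leads: Player II's best replies are T→X, B→X; Player I's induced payoffs 5, 10; outcome (B, X), payoffs (10, 6).
If Player II leads: Player I's best replies are W→T, X→B, Y→T, Z→B; Player II's induced payoffs 10, 6, 8, 2; outcome (T, W), payoffs (12, 10).
Player I gets 10 moving first and 12 moving second, so Player I prefers to move second.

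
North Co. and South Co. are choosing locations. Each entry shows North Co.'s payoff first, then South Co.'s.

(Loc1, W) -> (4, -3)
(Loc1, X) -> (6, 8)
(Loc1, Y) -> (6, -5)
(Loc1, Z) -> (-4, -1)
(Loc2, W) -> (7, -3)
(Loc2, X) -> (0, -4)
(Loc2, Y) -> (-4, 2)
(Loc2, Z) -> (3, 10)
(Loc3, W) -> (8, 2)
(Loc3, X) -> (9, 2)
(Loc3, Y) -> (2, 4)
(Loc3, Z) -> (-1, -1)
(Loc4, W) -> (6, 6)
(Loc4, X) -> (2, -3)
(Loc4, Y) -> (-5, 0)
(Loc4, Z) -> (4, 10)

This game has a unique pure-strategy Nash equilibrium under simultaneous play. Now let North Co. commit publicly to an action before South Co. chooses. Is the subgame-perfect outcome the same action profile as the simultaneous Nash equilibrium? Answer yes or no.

Solve by backward induction (North Co. leads).
- Loc1: BR = X, leader payoff 6.
- Loc2: BR = Z, leader payoff 3.
- Loc3: BR = Y, leader payoff 2.
- Loc4: BR = Z, leader payoff 4.
Among 6, 3, 2, 4, the best is 6 at Loc1. Subgame-perfect outcome: (Loc1, X) with payoffs (6, 8).
Now find the simultaneous Nash equilibrium.
North Co.'s best replies: W→Loc3; X→Loc3; Y→Loc1; Z→Loc4.
South Co.'s best replies: Loc1→X; Loc2→Z; Loc3→Y; Loc4→Z.
The unique mutual best reply is (Loc4, Z), giving (4, 10).
Sequential outcome (Loc1, X) differs from the Nash profile (Loc4, Z).

no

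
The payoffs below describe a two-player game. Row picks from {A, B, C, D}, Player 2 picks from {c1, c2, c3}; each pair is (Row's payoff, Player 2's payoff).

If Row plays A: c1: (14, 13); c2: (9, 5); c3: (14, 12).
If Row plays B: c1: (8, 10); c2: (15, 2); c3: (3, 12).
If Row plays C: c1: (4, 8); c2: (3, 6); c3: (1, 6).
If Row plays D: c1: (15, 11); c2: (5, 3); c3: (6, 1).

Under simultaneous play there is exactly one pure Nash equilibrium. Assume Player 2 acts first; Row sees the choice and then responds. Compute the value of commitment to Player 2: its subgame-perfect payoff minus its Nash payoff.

Solve by backward induction (Player 2 leads).
- c1: Row compares 14, 8, 4, 15 and picks D; Player 2 would get 11.
- c2: Row compares 9, 15, 3, 5 and picks B; Player 2 would get 2.
- c3: Row compares 14, 3, 1, 6 and picks A; Player 2 would get 12.
Among 11, 2, 12, the best is 12 at c3. Subgame-perfect outcome: (A, c3) with payoffs (14, 12).
For the simultaneous game, intersect best replies.
Row's best replies: c1→D; c2→B; c3→A.
Player 2's best replies: A→c1; B→c3; C→c1; D→c1.
Only (D, c1) has each player best-responding; Nash payoffs (15, 11).
Player 2's commitment gain: 12 − 11 = 1.

1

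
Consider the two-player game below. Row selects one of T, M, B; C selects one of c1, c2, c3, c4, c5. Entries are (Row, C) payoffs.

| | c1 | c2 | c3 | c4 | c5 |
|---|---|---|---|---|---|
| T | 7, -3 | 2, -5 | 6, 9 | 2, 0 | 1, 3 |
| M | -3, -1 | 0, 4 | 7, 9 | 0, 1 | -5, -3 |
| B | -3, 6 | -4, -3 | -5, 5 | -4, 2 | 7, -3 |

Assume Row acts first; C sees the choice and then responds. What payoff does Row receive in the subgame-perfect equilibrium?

7

Backward induction with Row moving first.
- T → C plays c3 (best of -3, -5, 9, 0, 3); Row gets 6.
- M → C plays c3 (best of -1, 4, 9, 1, -3); Row gets 7.
- B → C plays c1 (best of 6, -3, 5, 2, -3); Row gets -3.
Among 6, 7, -3, the best is 7 at M. Subgame-perfect outcome: (M, c3) with payoffs (7, 9).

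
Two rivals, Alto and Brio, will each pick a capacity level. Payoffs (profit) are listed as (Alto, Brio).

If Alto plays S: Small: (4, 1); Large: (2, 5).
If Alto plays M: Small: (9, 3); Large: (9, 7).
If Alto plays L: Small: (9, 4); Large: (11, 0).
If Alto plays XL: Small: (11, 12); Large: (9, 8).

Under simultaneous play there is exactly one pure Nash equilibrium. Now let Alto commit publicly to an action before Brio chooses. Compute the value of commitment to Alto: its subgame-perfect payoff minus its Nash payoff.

Work backward from Brio's decision.
- S: BR = Large, leader payoff 2.
- M: BR = Large, leader payoff 9.
- L: BR = Small, leader payoff 9.
- XL: BR = Small, leader payoff 11.
Maximizing over 2, 9, 9, 11, Alto chooses XL. Subgame-perfect outcome: (XL, Small) with payoffs (11, 12).
For the simultaneous game, intersect best replies.
Alto's best replies: Small→XL; Large→L.
Brio's best replies: S→Large; M→Large; L→Small; XL→Small.
The unique mutual best reply is (XL, Small), giving (11, 12).
Alto's commitment gain: 11 − 11 = 0.

0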